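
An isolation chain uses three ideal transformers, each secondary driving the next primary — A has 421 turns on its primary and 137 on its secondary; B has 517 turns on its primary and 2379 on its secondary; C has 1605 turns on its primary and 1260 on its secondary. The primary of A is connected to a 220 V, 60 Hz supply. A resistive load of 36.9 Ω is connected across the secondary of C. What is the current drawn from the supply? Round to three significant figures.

I_supply ≈ 8.24 A

Secondary of A: V = 220.00 × 137/421 = 71.591 V.
Secondary of B: V = 71.591 × 2379/517 = 329.43 V.
Secondary of C: V = 329.43 × 1260/1605 = 258.62 V.
I_load = 258.62/36.9 = 7.0086 A, so P_out = 258.62 × 7.0086 = 1812.6 W.
All ideal ⇒ P_in = P_out, so I_supply = 1812.6/220 = 8.24 A.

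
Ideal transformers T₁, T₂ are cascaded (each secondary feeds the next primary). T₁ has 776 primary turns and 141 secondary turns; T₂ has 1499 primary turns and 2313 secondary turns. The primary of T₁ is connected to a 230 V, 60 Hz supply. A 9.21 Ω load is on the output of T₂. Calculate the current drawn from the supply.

I_supply ≈ 1.96 A

After T₁: V = 230.00 × 141/776 = 41.791 V.
After T₂: V = 41.791 × 2313/1499 = 64.485 V.
I_load = 64.485/9.21 = 7.0016 A, so P_out = 64.485 × 7.0016 = 451.50 W.
All ideal ⇒ P_in = P_out, so I_supply = 451.50/230 = 1.96 A.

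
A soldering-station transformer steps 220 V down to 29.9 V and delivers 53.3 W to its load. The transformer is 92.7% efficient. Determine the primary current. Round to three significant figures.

P_in = P_out/η = 53.3/0.927 = 57.497 W.
I_p = P_in/V_p = 57.497/220 = 0.261 A.

I_p ≈ 0.261 A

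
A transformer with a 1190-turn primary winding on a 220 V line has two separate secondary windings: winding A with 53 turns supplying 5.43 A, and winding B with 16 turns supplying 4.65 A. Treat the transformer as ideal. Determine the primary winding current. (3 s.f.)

I_p ≈ 0.304 A

V_A = 220 × 53/1190 = 9.7983 V; V_B = 220 × 16/1190 = 2.9580 V.
P_out = V_A I_A + V_B I_B = 9.7983×5.43 + 2.9580×4.65 = 53.205 + 13.755 = 66.959 W.
Ideal ⇒ P_in = P_out, so I_p = P_out/V_p = 66.959/220 = 0.304 A.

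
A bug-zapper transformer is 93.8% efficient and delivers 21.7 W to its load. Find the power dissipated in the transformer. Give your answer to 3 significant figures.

P_loss ≈ 1.43 W

P_in = P_out/η = 21.7/0.938 = 23.1343 W.
P_loss = P_in − P_out = 23.1343 − 21.7 = 1.43 W.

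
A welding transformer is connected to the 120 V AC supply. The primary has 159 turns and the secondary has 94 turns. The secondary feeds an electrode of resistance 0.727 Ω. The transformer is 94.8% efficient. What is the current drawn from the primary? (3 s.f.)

I_p ≈ 60.9 A

V_s = 120 × 94/159 = 70.943 V.
I_s = V_s/R = 70.943/0.727 = 97.584 A.
P_out = V_s I_s = 70.943 × 97.584 = 6922.9 W.
P_in = P_out/η = 6922.9/0.948 = 7302.7 W.
I_p = P_in/V_p = 7302.7/120 = 60.9 A.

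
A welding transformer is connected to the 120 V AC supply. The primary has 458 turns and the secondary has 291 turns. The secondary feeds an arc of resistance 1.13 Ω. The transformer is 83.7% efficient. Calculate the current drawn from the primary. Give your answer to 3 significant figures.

V_s = 120 × 291/458 = 76.245 V.
I_s = V_s/R = 76.245/1.13 = 67.473 A.
P_out = V_s I_s = 76.245 × 67.473 = 5144.5 W.
P_in = P_out/η = 5144.5/0.837 = 6146.3 W.
I_p = P_in/V_p = 6146.3/120 = 51.2 A.

I_p ≈ 51.2 A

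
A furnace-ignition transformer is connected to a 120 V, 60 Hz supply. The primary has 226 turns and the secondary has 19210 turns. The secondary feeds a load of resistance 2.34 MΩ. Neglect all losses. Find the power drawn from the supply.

P ≈ 44.5 W

V_s = V_p × N_s/N_p = 120 × 19210/226 = 10200 V.
I_s = V_s/R = 10200/(2.34×10^6) = 0.0043590 A.
I_p = I_s × N_s/N_p = 0.0043590 × 19210/226 = 0.37051 A.
P = V_p I_p = 120 × 0.37051 = 44.5 W.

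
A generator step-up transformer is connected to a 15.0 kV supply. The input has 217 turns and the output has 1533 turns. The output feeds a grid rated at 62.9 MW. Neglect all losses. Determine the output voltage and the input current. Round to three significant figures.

V_out = V_in × N_out/N_in = 15000 × 1533/217 = 105970 V.
I_out = P/V_out = 6.29×10^7/105970 = 593.58 A.
I_in = I_out × N_out/N_in = 593.58 × 1533/217 = 4190 A.

V_out ≈ 106000 V, I_in ≈ 4190 A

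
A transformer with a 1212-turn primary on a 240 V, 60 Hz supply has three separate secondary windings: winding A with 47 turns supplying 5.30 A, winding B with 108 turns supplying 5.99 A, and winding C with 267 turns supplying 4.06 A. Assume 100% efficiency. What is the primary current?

V_A = 240 × 47/1212 = 9.3069 V; V_B = 240 × 108/1212 = 21.386 V; V_C = 240 × 267/1212 = 52.871 V.
P_out = V_A I_A + V_B I_B + V_C I_C = 9.3069×5.30 + 21.386×5.99 + 52.871×4.06 = 49.327 + 128.10 + 214.66 = 392.09 W.
Ideal ⇒ P_in = P_out, so I_p = P_out/V_p = 392.09/240 = 1.63 A.

I_p ≈ 1.63 A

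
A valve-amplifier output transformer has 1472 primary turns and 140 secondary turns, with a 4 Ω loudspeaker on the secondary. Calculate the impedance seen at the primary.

Z_p = (N_p/N_s)² × Z_s = (1472/140)² × 4 = 442 Ω.

Z_p ≈ 442 Ω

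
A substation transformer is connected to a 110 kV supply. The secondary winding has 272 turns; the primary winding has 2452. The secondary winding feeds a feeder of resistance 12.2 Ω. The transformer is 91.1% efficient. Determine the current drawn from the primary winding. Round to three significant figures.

I_p ≈ 122 A

V_s = 110000 × 272/2452 = 12202 V.
I_s = V_s/R = 12202/12.2 = 1000.2 A.
P_out = V_s I_s = 12202 × 1000.2 = 1.2205×10^7 W.
P_in = P_out/η = 1.2205×10^7/0.911 = 1.3397×10^7 W.
I_p = P_in/V_p = 1.3397×10^7/110000 = 122 A.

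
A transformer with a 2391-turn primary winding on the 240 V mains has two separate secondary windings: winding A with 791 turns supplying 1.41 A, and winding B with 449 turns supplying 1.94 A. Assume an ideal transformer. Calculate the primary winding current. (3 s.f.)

V_A = 240 × 791/2391 = 79.398 V; V_B = 240 × 449/2391 = 45.069 V.
P_out = V_A I_A + V_B I_B = 79.398×1.41 + 45.069×1.94 = 111.95 + 87.434 = 199.38 W.
Ideal ⇒ P_in = P_out, so I_p = P_out/V_p = 199.38/240 = 0.831 A.

I_p ≈ 0.831 A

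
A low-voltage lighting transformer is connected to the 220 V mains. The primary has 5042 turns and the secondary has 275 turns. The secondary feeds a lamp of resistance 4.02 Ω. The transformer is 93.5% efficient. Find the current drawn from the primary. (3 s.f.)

V_s = 220 × 275/5042 = 11.999 V.
I_s = V_s/R = 11.999/4.02 = 2.9849 A.
P_out = V_s I_s = 11.999 × 2.9849 = 35.816 W.
P_in = P_out/η = 35.816/0.935 = 38.306 W.
I_p = P_in/V_p = 38.306/220 = 0.174 A.

I_p ≈ 0.174 A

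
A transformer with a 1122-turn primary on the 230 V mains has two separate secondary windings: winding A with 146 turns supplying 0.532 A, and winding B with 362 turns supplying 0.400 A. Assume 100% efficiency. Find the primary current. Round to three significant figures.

I_p ≈ 0.198 A

V_A = 230 × 146/1122 = 29.929 V; V_B = 230 × 362/1122 = 74.207 V.
P_out = V_A I_A + V_B I_B = 29.929×0.532 + 74.207×0.400 = 15.922 + 29.683 = 45.605 W.
Ideal ⇒ P_in = P_out, so I_p = P_out/V_p = 45.605/230 = 0.198 A.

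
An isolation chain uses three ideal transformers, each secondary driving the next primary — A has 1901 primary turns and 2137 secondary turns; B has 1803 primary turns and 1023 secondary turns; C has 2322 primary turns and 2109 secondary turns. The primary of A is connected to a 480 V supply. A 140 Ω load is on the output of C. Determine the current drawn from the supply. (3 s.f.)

I_supply ≈ 1.15 A

After A: V = 480.00 × 2137/1901 = 539.59 V.
After B: V = 539.59 × 1023/1803 = 306.16 V.
After C: V = 306.16 × 2109/2322 = 278.07 V.
I_load = 278.07/140 = 1.9862 A, so P_out = 278.07 × 1.9862 = 552.32 W.
All ideal ⇒ P_in = P_out, so I_supply = 552.32/480 = 1.15 A.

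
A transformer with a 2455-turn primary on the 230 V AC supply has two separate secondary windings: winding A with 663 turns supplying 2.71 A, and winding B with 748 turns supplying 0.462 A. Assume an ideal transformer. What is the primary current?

V_A = 230 × 663/2455 = 62.114 V; V_B = 230 × 748/2455 = 70.077 V.
P_out = V_A I_A + V_B I_B = 62.114×2.71 + 70.077×0.462 = 168.33 + 32.376 = 200.70 W.
Ideal ⇒ P_in = P_out, so I_p = P_out/V_p = 200.70/230 = 0.873 A.

I_p ≈ 0.873 A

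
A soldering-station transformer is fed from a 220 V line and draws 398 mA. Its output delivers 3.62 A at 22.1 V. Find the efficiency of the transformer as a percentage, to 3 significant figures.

P_in = 220 × 0.398 = 87.5600 W.
P_out = 22.1 × 3.62 = 80.0020 W.
η = P_out/P_in = 80.0020/87.5600 = 0.914.

η ≈ 91.4%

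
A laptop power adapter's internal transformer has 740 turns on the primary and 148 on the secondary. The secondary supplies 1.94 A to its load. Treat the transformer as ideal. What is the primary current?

I_p ≈ 0.388 A

For an ideal transformer I_p/I_s = N_s/N_p, so I_p = 1.94 × 148/740 = 0.388 A.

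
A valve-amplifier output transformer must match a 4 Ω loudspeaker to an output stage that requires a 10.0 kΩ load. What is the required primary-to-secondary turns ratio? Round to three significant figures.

N_p/N_s ≈ 50.0

Z_p/Z_s = (N_p/N_s)², so N_p/N_s = √(10000/4) = √2500 = 50.0.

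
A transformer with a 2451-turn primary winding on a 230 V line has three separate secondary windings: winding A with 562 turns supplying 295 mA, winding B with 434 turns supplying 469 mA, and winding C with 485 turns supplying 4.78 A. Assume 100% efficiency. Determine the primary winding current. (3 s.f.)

V_A = 230 × 562/2451 = 52.738 V; V_B = 230 × 434/2451 = 40.726 V; V_C = 230 × 485/2451 = 45.512 V.
P_out = V_A I_A + V_B I_B + V_C I_C = 52.738×0.295 + 40.726×0.469 + 45.512×4.78 = 15.558 + 19.101 + 217.55 = 252.21 W.
Ideal ⇒ P_in = P_out, so I_p = P_out/V_p = 252.21/230 = 1.10 A.

I_p ≈ 1.10 A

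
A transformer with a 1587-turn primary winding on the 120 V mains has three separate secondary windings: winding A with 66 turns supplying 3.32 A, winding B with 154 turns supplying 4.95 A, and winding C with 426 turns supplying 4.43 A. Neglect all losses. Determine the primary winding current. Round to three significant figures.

V_A = 120 × 66/1587 = 4.9905 V; V_B = 120 × 154/1587 = 11.645 V; V_C = 120 × 426/1587 = 32.212 V.
P_out = V_A I_A + V_B I_B + V_C I_C = 4.9905×3.32 + 11.645×4.95 + 32.212×4.43 = 16.569 + 57.641 + 142.70 = 216.91 W.
Ideal ⇒ P_in = P_out, so I_p = P_out/V_p = 216.91/120 = 1.81 A.

I_p ≈ 1.81 A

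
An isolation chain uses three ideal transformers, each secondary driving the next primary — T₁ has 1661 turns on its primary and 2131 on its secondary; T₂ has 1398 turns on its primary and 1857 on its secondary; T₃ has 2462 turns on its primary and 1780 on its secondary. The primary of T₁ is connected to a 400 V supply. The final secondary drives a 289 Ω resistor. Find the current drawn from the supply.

I_supply ≈ 2.10 A

Secondary of T₁: V = 400.00 × 2131/1661 = 513.18 V.
Secondary of T₂: V = 513.18 × 1857/1398 = 681.68 V.
Secondary of T₃: V = 681.68 × 1780/2462 = 492.85 V.
I_load = 492.85/289 = 1.7053 A, so P_out = 492.85 × 1.7053 = 840.47 W.
All ideal ⇒ P_in = P_out, so I_supply = 840.47/400 = 2.10 A.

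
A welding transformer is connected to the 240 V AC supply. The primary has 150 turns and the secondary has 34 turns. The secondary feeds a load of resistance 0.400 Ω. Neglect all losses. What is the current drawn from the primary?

I_p ≈ 30.8 A

V_s = V_p × N_s/N_p = 240 × 34/150 = 54.400 V.
I_s = V_s/R = 54.400/0.400 = 136.00 A.
For an ideal transformer I_p N_p = I_s N_s, so I_p = 136.00 × 34/150 = 30.8 A.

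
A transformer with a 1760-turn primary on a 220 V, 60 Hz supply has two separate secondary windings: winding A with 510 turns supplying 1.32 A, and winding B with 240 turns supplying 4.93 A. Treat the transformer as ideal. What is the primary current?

I_p ≈ 1.05 A

V_A = 220 × 510/1760 = 63.750 V; V_B = 220 × 240/1760 = 30.000 V.
P_out = V_A I_A + V_B I_B = 63.750×1.32 + 30.000×4.93 = 84.150 + 147.90 = 232.05 W.
Ideal ⇒ P_in = P_out, so I_p = P_out/V_p = 232.05/220 = 1.05 A.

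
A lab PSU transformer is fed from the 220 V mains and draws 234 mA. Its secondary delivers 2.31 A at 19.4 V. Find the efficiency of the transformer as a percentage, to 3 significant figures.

P_in = 220 × 0.234 = 51.4800 W.
P_out = 19.4 × 2.31 = 44.8140 W.
η = P_out/P_in = 44.8140/51.4800 = 0.871.

η ≈ 87.1%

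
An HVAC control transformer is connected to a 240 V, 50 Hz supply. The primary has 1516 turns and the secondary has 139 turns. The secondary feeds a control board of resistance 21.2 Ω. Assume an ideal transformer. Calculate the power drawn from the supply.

V_s = V_p × N_s/N_p = 240 × 139/1516 = 22.005 V.
I_s = V_s/R = 22.005/21.2 = 1.0380 A.
I_p = I_s × N_s/N_p = 1.0380 × 139/1516 = 0.095171 A.
P = V_p I_p = 240 × 0.095171 = 22.8 W.

P ≈ 22.8 W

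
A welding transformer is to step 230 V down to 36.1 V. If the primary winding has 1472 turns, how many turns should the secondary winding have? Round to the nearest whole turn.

N_s = 231 turns

N_s/N_p = V_s/V_p, so N_s = 1472 × 36.1/230 = 231.0 ≈ 231 turns.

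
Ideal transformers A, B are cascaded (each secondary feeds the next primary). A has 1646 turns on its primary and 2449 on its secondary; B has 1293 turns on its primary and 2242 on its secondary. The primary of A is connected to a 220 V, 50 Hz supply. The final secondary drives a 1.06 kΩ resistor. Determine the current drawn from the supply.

I_supply ≈ 1.38 A

Secondary of A: V = 220.00 × 2449/1646 = 327.33 V.
Secondary of B: V = 327.33 × 2242/1293 = 567.57 V.
I_load = 567.57/1060 = 0.53544 A, so P_out = 567.57 × 0.53544 = 303.90 W.
All ideal ⇒ P_in = P_out, so I_supply = 303.90/220 = 1.38 A.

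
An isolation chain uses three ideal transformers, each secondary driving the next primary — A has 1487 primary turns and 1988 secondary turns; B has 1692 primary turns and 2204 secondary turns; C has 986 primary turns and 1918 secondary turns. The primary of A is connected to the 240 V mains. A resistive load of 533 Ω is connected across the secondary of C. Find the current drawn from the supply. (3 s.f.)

Secondary of A: V = 240.00 × 1988/1487 = 320.86 V.
Secondary of B: V = 320.86 × 2204/1692 = 417.95 V.
Secondary of C: V = 417.95 × 1918/986 = 813.02 V.
I_load = 813.02/533 = 1.5254 A, so P_out = 813.02 × 1.5254 = 1240.1 W.
All ideal ⇒ P_in = P_out, so I_supply = 1240.1/240 = 5.17 A.

I_supply ≈ 5.17 A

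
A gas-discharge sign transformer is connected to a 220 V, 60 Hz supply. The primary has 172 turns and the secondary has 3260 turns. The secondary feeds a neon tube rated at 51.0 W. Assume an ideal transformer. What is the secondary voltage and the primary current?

V_s = V_p × N_s/N_p = 220 × 3260/172 = 4169.8 V.
I_s = P/V_s = 51.0/4169.8 = 0.012231 A.
I_p = I_s × N_s/N_p = 0.012231 × 3260/172 = 0.232 A.

V_s ≈ 4170 V, I_p ≈ 0.232 A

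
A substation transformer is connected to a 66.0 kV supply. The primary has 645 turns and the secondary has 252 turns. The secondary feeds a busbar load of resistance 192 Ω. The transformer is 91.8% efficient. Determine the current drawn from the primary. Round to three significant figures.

I_p ≈ 57.2 A

V_s = 66000 × 252/645 = 25786 V.
I_s = V_s/R = 25786/192 = 134.30 A.
P_out = V_s I_s = 25786 × 134.30 = 3.4631×10^6 W.
P_in = P_out/η = 3.4631×10^6/0.918 = 3.7725×10^6 W.
I_p = P_in/V_p = 3.7725×10^6/66000 = 57.2 A.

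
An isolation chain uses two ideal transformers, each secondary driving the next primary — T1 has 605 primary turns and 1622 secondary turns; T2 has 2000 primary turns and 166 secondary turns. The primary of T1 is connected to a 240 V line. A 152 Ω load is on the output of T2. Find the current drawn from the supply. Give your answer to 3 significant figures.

After T1: V = 240.00 × 1622/605 = 643.44 V.
After T2: V = 643.44 × 166/2000 = 53.405 V.
I_load = 53.405/152 = 0.35135 A, so P_out = 53.405 × 0.35135 = 18.764 W.
All ideal ⇒ P_in = P_out, so I_supply = 18.764/240 = 0.0782 A.

I_supply ≈ 0.0782 A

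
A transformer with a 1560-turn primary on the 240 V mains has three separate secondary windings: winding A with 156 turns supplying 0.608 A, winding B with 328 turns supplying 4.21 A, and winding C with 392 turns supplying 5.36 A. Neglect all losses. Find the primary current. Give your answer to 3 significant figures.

I_p ≈ 2.29 A

V_A = 240 × 156/1560 = 24.000 V; V_B = 240 × 328/1560 = 50.462 V; V_C = 240 × 392/1560 = 60.308 V.
P_out = V_A I_A + V_B I_B + V_C I_C = 24.000×0.608 + 50.462×4.21 + 60.308×5.36 = 14.592 + 212.44 + 323.25 = 550.28 W.
Ideal ⇒ P_in = P_out, so I_p = P_out/V_p = 550.28/240 = 2.29 A.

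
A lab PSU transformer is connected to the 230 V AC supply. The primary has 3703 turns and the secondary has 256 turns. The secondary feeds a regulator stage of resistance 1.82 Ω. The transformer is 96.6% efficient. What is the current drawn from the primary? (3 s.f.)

I_p ≈ 0.625 A

V_s = 230 × 256/3703 = 15.901 V.
I_s = V_s/R = 15.901/1.82 = 8.7366 A.
P_out = V_s I_s = 15.901 × 8.7366 = 138.92 W.
P_in = P_out/η = 138.92/0.966 = 143.81 W.
I_p = P_in/V_p = 143.81/230 = 0.625 A.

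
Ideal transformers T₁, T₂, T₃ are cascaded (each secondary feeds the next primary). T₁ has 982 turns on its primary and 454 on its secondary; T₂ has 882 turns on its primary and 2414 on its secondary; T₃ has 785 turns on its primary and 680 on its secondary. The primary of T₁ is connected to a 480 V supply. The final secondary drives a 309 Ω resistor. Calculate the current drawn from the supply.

I_supply ≈ 1.87 A

Secondary of T₁: V = 480.00 × 454/982 = 221.91 V.
Secondary of T₂: V = 221.91 × 2414/882 = 607.37 V.
Secondary of T₃: V = 607.37 × 680/785 = 526.13 V.
I_load = 526.13/309 = 1.7027 A, so P_out = 526.13 × 1.7027 = 895.84 W.
All ideal ⇒ P_in = P_out, so I_supply = 895.84/480 = 1.87 A.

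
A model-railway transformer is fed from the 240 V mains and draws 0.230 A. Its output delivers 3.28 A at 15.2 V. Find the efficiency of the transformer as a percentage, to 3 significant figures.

P_in = 240 × 0.230 = 55.2000 W.
P_out = 15.2 × 3.28 = 49.8560 W.
η = P_out/P_in = 49.8560/55.2000 = 0.903.

η ≈ 90.3%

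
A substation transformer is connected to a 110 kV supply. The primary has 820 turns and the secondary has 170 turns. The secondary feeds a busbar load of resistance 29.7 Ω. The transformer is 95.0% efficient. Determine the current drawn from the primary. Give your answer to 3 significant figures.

V_s = 110000 × 170/820 = 22805 V.
I_s = V_s/R = 22805/29.7 = 767.84 A.
P_out = V_s I_s = 22805 × 767.84 = 1.7511×10^7 W.
P_in = P_out/η = 1.7511×10^7/0.950 = 1.8432×10^7 W.
I_p = P_in/V_p = 1.8432×10^7/110000 = 168 A.

I_p ≈ 168 A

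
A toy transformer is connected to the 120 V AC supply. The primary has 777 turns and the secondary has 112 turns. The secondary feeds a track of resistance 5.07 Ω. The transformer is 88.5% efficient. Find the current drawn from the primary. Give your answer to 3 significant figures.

I_p ≈ 0.556 A

V_s = 120 × 112/777 = 17.297 V.
I_s = V_s/R = 17.297/5.07 = 3.4117 A.
P_out = V_s I_s = 17.297 × 3.4117 = 59.013 W.
P_in = P_out/η = 59.013/0.885 = 66.681 W.
I_p = P_in/V_p = 66.681/120 = 0.556 A.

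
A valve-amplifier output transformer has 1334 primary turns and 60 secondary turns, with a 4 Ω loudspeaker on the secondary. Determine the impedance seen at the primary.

Z_p ≈ 1980 Ω

Z_p = (N_p/N_s)² × Z_s = (1334/60)² × 4 = 1980 Ω.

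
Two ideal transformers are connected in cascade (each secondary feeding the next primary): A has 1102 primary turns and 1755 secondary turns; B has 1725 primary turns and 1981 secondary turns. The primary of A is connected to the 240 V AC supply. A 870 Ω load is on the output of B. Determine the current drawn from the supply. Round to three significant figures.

After A: V = 240.00 × 1755/1102 = 382.21 V.
After B: V = 382.21 × 1981/1725 = 438.94 V.
I_load = 438.94/870 = 0.50453 A, so P_out = 438.94 × 0.50453 = 221.45 W.
All ideal ⇒ P_in = P_out, so I_supply = 221.45/240 = 0.923 A.

I_supply ≈ 0.923 A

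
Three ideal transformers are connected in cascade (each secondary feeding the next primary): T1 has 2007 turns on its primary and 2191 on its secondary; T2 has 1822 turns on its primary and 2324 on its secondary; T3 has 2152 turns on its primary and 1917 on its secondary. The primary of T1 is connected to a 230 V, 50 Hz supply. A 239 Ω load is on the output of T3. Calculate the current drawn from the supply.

I_supply ≈ 1.48 A

After T1: V = 230.00 × 2191/2007 = 251.09 V.
After T2: V = 251.09 × 2324/1822 = 320.27 V.
After T3: V = 320.27 × 1917/2152 = 285.29 V.
I_load = 285.29/239 = 1.1937 A, so P_out = 285.29 × 1.1937 = 340.55 W.
All ideal ⇒ P_in = P_out, so I_supply = 340.55/230 = 1.48 A.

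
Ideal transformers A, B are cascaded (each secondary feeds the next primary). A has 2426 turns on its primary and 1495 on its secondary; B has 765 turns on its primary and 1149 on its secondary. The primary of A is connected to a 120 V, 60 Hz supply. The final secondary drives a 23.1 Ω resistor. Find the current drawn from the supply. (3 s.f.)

Secondary of A: V = 120.00 × 1495/2426 = 73.949 V.
Secondary of B: V = 73.949 × 1149/765 = 111.07 V.
I_load = 111.07/23.1 = 4.8082 A, so P_out = 111.07 × 4.8082 = 534.03 W.
All ideal ⇒ P_in = P_out, so I_supply = 534.03/120 = 4.45 A.

I_supply ≈ 4.45 A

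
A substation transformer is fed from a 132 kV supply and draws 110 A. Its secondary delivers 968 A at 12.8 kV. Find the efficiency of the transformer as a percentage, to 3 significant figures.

P_in = 132000 × 110 = 1.45200×10^7 W.
P_out = 12800 × 968 = 1.23904×10^7 W.
η = P_out/P_in = 1.23904×10^7/(1.45200×10^7) = 0.853.

η ≈ 85.3%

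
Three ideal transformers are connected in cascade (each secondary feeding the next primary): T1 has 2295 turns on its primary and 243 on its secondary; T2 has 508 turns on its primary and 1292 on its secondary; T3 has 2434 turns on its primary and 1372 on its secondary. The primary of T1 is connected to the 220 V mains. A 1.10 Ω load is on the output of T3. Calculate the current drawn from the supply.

I_supply ≈ 4.61 A

Secondary of T1: V = 220.00 × 243/2295 = 23.294 V.
Secondary of T2: V = 23.294 × 1292/508 = 59.244 V.
Secondary of T3: V = 59.244 × 1372/2434 = 33.395 V.
I_load = 33.395/1.10 = 30.359 A, so P_out = 33.395 × 30.359 = 1013.8 W.
All ideal ⇒ P_in = P_out, so I_supply = 1013.8/220 = 4.61 A.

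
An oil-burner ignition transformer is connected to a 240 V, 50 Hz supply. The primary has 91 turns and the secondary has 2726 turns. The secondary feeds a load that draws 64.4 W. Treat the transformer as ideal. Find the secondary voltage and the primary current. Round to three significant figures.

V_s = V_p × N_s/N_p = 240 × 2726/91 = 7189.5 V.
I_s = P/V_s = 64.4/7189.5 = 0.0089576 A.
I_p = I_s × N_s/N_p = 0.0089576 × 2726/91 = 0.268 A.

V_s ≈ 7190 V, I_p ≈ 0.268 A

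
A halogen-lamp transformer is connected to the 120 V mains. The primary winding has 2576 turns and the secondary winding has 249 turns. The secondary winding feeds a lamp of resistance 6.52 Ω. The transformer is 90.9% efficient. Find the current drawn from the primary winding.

I_p ≈ 0.189 A

V_s = 120 × 249/2576 = 11.599 V.
I_s = V_s/R = 11.599/6.52 = 1.7790 A.
P_out = V_s I_s = 11.599 × 1.7790 = 20.636 W.
P_in = P_out/η = 20.636/0.909 = 22.702 W.
I_p = P_in/V_p = 22.702/120 = 0.189 A.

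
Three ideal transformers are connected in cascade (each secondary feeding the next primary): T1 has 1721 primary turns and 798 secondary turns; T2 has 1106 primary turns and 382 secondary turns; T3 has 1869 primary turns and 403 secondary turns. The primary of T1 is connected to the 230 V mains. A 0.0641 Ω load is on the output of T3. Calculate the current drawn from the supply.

I_supply ≈ 4.28 A

After T1: V = 230.00 × 798/1721 = 106.65 V.
After T2: V = 106.65 × 382/1106 = 36.835 V.
After T3: V = 36.835 × 403/1869 = 7.9424 V.
I_load = 7.9424/0.0641 = 123.91 A, so P_out = 7.9424 × 123.91 = 984.12 W.
All ideal ⇒ P_in = P_out, so I_supply = 984.12/230 = 4.28 A.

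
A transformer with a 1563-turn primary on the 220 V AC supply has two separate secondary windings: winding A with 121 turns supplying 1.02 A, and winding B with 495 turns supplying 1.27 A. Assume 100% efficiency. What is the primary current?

V_A = 220 × 121/1563 = 17.031 V; V_B = 220 × 495/1563 = 69.674 V.
P_out = V_A I_A + V_B I_B = 17.031×1.02 + 69.674×1.27 = 17.372 + 88.486 = 105.86 W.
Ideal ⇒ P_in = P_out, so I_p = P_out/V_p = 105.86/220 = 0.481 A.

I_p ≈ 0.481 A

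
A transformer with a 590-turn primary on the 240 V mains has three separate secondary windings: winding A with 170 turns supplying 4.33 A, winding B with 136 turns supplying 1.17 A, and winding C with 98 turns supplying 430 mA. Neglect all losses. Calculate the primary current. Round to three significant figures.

I_p ≈ 1.59 A

V_A = 240 × 170/590 = 69.153 V; V_B = 240 × 136/590 = 55.322 V; V_C = 240 × 98/590 = 39.864 V.
P_out = V_A I_A + V_B I_B + V_C I_C = 69.153×4.33 + 55.322×1.17 + 39.864×0.430 = 299.43 + 64.727 + 17.142 = 381.30 W.
Ideal ⇒ P_in = P_out, so I_p = P_out/V_p = 381.30/240 = 1.59 A.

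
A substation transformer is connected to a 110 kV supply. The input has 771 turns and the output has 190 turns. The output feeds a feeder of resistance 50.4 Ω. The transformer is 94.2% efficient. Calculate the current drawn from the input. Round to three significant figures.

V_out = 110000 × 190/771 = 27108 V.
I_out = V_out/R = 27108/50.4 = 537.85 A.
P_out = V_out I_out = 27108 × 537.85 = 1.4580×10^7 W.
P_in = P_out/η = 1.4580×10^7/0.942 = 1.5478×10^7 W.
I_in = P_in/V_in = 1.5478×10^7/110000 = 141 A.

I_in ≈ 141 A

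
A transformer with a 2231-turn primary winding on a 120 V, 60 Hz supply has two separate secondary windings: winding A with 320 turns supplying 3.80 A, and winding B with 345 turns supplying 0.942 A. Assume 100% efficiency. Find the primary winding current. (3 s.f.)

V_A = 120 × 320/2231 = 17.212 V; V_B = 120 × 345/2231 = 18.557 V.
P_out = V_A I_A + V_B I_B = 17.212×3.80 + 18.557×0.942 = 65.406 + 17.480 = 82.886 W.
Ideal ⇒ P_in = P_out, so I_p = P_out/V_p = 82.886/120 = 0.691 A.

I_p ≈ 0.691 A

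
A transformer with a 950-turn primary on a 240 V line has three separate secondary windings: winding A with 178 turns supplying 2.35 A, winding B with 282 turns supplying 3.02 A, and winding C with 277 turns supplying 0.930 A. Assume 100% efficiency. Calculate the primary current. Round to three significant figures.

I_p ≈ 1.61 A

V_A = 240 × 178/950 = 44.968 V; V_B = 240 × 282/950 = 71.242 V; V_C = 240 × 277/950 = 69.979 V.
P_out = V_A I_A + V_B I_B + V_C I_C = 44.968×2.35 + 71.242×3.02 + 69.979×0.930 = 105.68 + 215.15 + 65.080 = 385.91 W.
Ideal ⇒ P_in = P_out, so I_p = P_out/V_p = 385.91/240 = 1.61 A.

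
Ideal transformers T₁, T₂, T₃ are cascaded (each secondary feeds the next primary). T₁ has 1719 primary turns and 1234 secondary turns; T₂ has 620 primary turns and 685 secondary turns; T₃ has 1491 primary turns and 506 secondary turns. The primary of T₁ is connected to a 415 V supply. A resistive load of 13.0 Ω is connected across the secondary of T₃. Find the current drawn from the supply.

After T₁: V = 415.00 × 1234/1719 = 297.91 V.
After T₂: V = 297.91 × 685/620 = 329.14 V.
After T₃: V = 329.14 × 506/1491 = 111.70 V.
I_load = 111.70/13.0 = 8.5924 A, so P_out = 111.70 × 8.5924 = 959.79 W.
All ideal ⇒ P_in = P_out, so I_supply = 959.79/415 = 2.31 A.

I_supply ≈ 2.31 A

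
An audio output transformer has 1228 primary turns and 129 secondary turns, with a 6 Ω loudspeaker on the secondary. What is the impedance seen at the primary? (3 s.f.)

Z_p ≈ 544 Ω

Z_p = (N_p/N_s)² × Z_s = (1228/129)² × 6 = 544 Ω.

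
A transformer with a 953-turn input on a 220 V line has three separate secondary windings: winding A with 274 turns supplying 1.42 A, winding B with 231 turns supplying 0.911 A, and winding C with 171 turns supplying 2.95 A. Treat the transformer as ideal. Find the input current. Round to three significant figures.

I_in ≈ 1.16 A

V_A = 220 × 274/953 = 63.253 V; V_B = 220 × 231/953 = 53.326 V; V_C = 220 × 171/953 = 39.475 V.
P_out = V_A I_A + V_B I_B + V_C I_C = 63.253×1.42 + 53.326×0.911 + 39.475×2.95 = 89.819 + 48.580 + 116.45 = 254.85 W.
Ideal ⇒ P_in = P_out, so I_in = P_out/V_in = 254.85/220 = 1.16 A.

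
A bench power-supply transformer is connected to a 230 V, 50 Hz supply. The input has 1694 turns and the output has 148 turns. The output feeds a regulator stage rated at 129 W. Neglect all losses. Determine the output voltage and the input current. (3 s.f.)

V_out ≈ 20.1 V, I_in ≈ 0.561 A

V_out = V_in × N_out/N_in = 230 × 148/1694 = 20.094 V.
I_out = P/V_out = 129/20.094 = 6.4197 A.
I_in = I_out × N_out/N_in = 6.4197 × 148/1694 = 0.561 A.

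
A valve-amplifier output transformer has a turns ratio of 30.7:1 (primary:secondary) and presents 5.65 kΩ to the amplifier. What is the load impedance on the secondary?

Z_s ≈ 5.99 Ω

Z_s = Z_p/(N_p/N_s)² = 5650/30.7² = 5.99 Ω.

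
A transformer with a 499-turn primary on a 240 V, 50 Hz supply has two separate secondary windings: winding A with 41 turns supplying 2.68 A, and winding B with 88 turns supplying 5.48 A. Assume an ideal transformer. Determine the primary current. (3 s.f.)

I_p ≈ 1.19 A

V_A = 240 × 41/499 = 19.719 V; V_B = 240 × 88/499 = 42.325 V.
P_out = V_A I_A + V_B I_B = 19.719×2.68 + 42.325×5.48 = 52.848 + 231.94 = 284.79 W.
Ideal ⇒ P_in = P_out, so I_p = P_out/V_p = 284.79/240 = 1.19 A.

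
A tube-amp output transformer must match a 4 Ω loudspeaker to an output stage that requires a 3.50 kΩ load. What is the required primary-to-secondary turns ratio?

N_p/N_s ≈ 29.6

Z_p/Z_s = (N_p/N_s)², so N_p/N_s = √(3500/4) = √875 = 29.6.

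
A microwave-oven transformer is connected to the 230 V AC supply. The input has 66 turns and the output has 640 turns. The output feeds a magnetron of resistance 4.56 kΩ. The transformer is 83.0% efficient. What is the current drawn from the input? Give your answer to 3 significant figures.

V_out = 230 × 640/66 = 2230.3 V.
I_out = V_out/R = 2230.3/4560 = 0.48910 A.
P_out = V_out I_out = 2230.3 × 0.48910 = 1090.8 W.
P_in = P_out/η = 1090.8/0.830 = 1314.3 W.
I_in = P_in/V_in = 1314.3/230 = 5.71 A.

I_in ≈ 5.71 A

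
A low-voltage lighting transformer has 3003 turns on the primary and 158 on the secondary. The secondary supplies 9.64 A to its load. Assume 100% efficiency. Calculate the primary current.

For an ideal transformer I_p/I_s = N_s/N_p, so I_p = 9.64 × 158/3003 = 0.507 A.

I_p ≈ 0.507 A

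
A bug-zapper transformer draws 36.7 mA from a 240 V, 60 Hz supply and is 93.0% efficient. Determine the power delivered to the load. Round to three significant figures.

P_in = V_in I_in = 240 × 0.0367 = 8.8080 W.
P_out = η P_in = 0.930 × 8.8080 = 8.19 W.

P_out ≈ 8.19 W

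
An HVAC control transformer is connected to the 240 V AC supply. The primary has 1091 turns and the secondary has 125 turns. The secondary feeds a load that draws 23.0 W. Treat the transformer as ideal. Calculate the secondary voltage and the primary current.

V_s = V_p × N_s/N_p = 240 × 125/1091 = 27.498 V.
I_s = P/V_s = 23.0/27.498 = 0.83643 A.
I_p = I_s × N_s/N_p = 0.83643 × 125/1091 = 0.0958 A.

V_s ≈ 27.5 V, I_p ≈ 0.0958 A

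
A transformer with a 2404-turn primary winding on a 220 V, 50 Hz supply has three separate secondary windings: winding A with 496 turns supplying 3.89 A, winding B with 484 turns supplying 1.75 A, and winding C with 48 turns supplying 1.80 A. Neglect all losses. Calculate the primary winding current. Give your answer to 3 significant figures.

I_p ≈ 1.19 A

V_A = 220 × 496/2404 = 45.391 V; V_B = 220 × 484/2404 = 44.293 V; V_C = 220 × 48/2404 = 4.3927 V.
P_out = V_A I_A + V_B I_B + V_C I_C = 45.391×3.89 + 44.293×1.75 + 4.3927×1.80 = 176.57 + 77.512 + 7.9068 = 261.99 W.
Ideal ⇒ P_in = P_out, so I_p = P_out/V_p = 261.99/220 = 1.19 A.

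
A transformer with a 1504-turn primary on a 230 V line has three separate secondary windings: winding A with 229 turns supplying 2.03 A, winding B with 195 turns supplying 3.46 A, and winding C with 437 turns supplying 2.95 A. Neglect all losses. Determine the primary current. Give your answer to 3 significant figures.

V_A = 230 × 229/1504 = 35.020 V; V_B = 230 × 195/1504 = 29.820 V; V_C = 230 × 437/1504 = 66.828 V.
P_out = V_A I_A + V_B I_B + V_C I_C = 35.020×2.03 + 29.820×3.46 + 66.828×2.95 = 71.090 + 103.18 + 197.14 = 371.41 W.
Ideal ⇒ P_in = P_out, so I_p = P_out/V_p = 371.41/230 = 1.61 A.

I_p ≈ 1.61 A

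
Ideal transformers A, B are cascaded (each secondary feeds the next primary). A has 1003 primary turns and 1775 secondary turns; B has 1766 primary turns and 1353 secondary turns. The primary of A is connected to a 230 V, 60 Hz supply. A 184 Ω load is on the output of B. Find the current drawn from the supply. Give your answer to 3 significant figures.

I_supply ≈ 2.30 A

After A: V = 230.00 × 1775/1003 = 407.03 V.
After B: V = 407.03 × 1353/1766 = 311.84 V.
I_load = 311.84/184 = 1.6948 A, so P_out = 311.84 × 1.6948 = 528.50 W.
All ideal ⇒ P_in = P_out, so I_supply = 528.50/230 = 2.30 A.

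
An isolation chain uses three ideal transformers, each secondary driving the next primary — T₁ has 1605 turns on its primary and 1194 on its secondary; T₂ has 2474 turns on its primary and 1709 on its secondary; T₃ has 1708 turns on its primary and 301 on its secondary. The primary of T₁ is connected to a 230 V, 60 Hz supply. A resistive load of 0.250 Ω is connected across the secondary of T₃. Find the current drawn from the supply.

I_supply ≈ 7.55 A

Secondary of T₁: V = 230.00 × 1194/1605 = 171.10 V.
Secondary of T₂: V = 171.10 × 1709/2474 = 118.20 V.
Secondary of T₃: V = 118.20 × 301/1708 = 20.829 V.
I_load = 20.829/0.250 = 83.318 A, so P_out = 20.829 × 83.318 = 1735.5 W.
All ideal ⇒ P_in = P_out, so I_supply = 1735.5/230 = 7.55 A.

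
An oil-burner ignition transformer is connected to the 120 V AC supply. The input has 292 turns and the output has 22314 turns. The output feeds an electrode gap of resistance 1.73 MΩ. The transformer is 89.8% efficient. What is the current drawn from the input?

V_out = 120 × 22314/292 = 9170.1 V.
I_out = V_out/R = 9170.1/(1.73×10^6) = 0.0053007 A.
P_out = V_out I_out = 9170.1 × 0.0053007 = 48.608 W.
P_in = P_out/η = 48.608/0.898 = 54.129 W.
I_in = P_in/V_in = 54.129/120 = 0.451 A.

I_in ≈ 0.451 A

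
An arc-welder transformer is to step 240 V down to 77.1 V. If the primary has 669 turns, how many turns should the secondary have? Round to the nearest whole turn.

N_s/N_p = V_s/V_p, so N_s = 669 × 77.1/240 = 214.9 ≈ 215 turns.

N_s = 215 turns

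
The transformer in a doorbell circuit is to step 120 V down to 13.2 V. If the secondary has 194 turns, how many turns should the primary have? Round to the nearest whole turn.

N_p = 1764 turns

N_p/N_s = V_p/V_s, so N_p = 194 × 120/13.2 = 1763.6 ≈ 1764 turns.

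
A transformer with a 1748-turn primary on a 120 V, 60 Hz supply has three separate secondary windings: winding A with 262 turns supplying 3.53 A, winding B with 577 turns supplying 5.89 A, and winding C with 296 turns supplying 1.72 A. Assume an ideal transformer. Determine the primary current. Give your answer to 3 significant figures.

I_p ≈ 2.76 A

V_A = 120 × 262/1748 = 17.986 V; V_B = 120 × 577/1748 = 39.611 V; V_C = 120 × 296/1748 = 20.320 V.
P_out = V_A I_A + V_B I_B + V_C I_C = 17.986×3.53 + 39.611×5.89 + 20.320×1.72 = 63.492 + 233.31 + 34.951 = 331.75 W.
Ideal ⇒ P_in = P_out, so I_p = P_out/V_p = 331.75/120 = 2.76 A.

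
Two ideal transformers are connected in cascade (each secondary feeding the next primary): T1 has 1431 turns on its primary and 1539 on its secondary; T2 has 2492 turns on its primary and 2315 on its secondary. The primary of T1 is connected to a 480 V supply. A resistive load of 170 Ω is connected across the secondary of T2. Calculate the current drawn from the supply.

Secondary of T1: V = 480.00 × 1539/1431 = 516.23 V.
Secondary of T2: V = 516.23 × 2315/2492 = 479.56 V.
I_load = 479.56/170 = 2.8209 A, so P_out = 479.56 × 2.8209 = 1352.8 W.
All ideal ⇒ P_in = P_out, so I_supply = 1352.8/480 = 2.82 A.

I_supply ≈ 2.82 A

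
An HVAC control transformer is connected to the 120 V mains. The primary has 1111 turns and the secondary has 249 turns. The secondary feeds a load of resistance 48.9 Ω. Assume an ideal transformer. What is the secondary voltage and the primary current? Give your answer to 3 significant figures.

V_s ≈ 26.9 V, I_p ≈ 0.123 A

V_s = V_p × N_s/N_p = 120 × 249/1111 = 26.895 V.
I_s = V_s/R = 26.895/48.9 = 0.54999 A.
I_p = I_s × N_s/N_p = 0.54999 × 249/1111 = 0.123 A.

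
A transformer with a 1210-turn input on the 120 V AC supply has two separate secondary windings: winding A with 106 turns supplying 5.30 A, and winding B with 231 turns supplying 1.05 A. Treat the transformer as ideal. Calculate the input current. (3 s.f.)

V_A = 120 × 106/1210 = 10.512 V; V_B = 120 × 231/1210 = 22.909 V.
P_out = V_A I_A + V_B I_B = 10.512×5.30 + 22.909×1.05 = 55.716 + 24.055 = 79.770 W.
Ideal ⇒ P_in = P_out, so I_in = P_out/V_in = 79.770/120 = 0.665 A.

I_in ≈ 0.665 A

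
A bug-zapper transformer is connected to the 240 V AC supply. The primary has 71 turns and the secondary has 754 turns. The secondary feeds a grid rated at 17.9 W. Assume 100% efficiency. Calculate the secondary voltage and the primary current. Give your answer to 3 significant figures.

V_s = V_p × N_s/N_p = 240 × 754/71 = 2548.7 V.
I_s = P/V_s = 17.9/2548.7 = 0.0070231 A.
I_p = I_s × N_s/N_p = 0.0070231 × 754/71 = 0.0746 A.

V_s ≈ 2550 V, I_p ≈ 0.0746 A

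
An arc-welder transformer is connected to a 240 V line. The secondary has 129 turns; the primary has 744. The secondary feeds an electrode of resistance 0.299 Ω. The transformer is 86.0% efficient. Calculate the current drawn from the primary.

I_p ≈ 28.1 A

V_s = 240 × 129/744 = 41.613 V.
I_s = V_s/R = 41.613/0.299 = 139.17 A.
P_out = V_s I_s = 41.613 × 139.17 = 5791.4 W.
P_in = P_out/η = 5791.4/0.860 = 6734.2 W.
I_p = P_in/V_p = 6734.2/240 = 28.1 A.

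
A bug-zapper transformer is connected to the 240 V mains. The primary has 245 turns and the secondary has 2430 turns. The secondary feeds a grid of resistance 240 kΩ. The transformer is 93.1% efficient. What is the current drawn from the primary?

I_p ≈ 0.106 A

V_s = 240 × 2430/245 = 2380.4 V.
I_s = V_s/R = 2380.4/240000 = 0.0099184 A.
P_out = V_s I_s = 2380.4 × 0.0099184 = 23.610 W.
P_in = P_out/η = 23.610/0.931 = 25.360 W.
I_p = P_in/V_p = 25.360/240 = 0.106 A.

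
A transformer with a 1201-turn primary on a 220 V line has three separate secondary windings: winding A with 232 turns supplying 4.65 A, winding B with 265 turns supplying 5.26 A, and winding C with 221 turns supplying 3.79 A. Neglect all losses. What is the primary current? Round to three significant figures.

I_p ≈ 2.76 A

V_A = 220 × 232/1201 = 42.498 V; V_B = 220 × 265/1201 = 48.543 V; V_C = 220 × 221/1201 = 40.483 V.
P_out = V_A I_A + V_B I_B + V_C I_C = 42.498×4.65 + 48.543×5.26 + 40.483×3.79 = 197.62 + 255.34 + 153.43 = 606.38 W.
Ideal ⇒ P_in = P_out, so I_p = P_out/V_p = 606.38/220 = 2.76 A.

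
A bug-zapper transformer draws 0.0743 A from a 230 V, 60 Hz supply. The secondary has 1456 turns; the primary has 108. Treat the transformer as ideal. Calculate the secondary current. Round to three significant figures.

I_s/I_p = N_p/N_s, so I_s = 0.0743 × 108/1456 = 0.00551 A.

I_s ≈ 0.00551 A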